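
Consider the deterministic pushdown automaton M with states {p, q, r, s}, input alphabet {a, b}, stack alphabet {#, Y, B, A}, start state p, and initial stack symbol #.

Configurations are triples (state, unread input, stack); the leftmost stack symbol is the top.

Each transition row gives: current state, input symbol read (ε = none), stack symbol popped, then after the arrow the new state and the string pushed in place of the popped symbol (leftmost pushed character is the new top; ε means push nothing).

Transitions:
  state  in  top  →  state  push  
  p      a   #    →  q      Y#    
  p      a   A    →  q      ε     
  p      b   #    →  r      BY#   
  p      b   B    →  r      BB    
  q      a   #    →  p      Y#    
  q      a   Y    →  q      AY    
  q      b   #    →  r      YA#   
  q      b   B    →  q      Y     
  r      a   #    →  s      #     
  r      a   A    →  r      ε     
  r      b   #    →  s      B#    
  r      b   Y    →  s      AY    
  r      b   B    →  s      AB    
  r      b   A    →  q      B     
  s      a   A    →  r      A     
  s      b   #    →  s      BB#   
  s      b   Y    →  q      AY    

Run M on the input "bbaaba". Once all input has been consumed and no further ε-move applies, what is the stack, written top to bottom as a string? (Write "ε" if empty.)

(p, bbaaba, #)
  read b, top #: go to r, push BY# → (r, baaba, BY#)
  read b, top B: go to s, push AB → (s, aaba, ABY#)
  read a, top A: go to r, push A → (r, aba, ABY#)
  read a, top A: go to r, push ε → (r, ba, BY#)
  read b, top B: go to s, push AB → (s, a, ABY#)
  read a, top A: go to r, push A → (r, ε, ABY#)
All input consumed in state r with stack ABY#.

ABY#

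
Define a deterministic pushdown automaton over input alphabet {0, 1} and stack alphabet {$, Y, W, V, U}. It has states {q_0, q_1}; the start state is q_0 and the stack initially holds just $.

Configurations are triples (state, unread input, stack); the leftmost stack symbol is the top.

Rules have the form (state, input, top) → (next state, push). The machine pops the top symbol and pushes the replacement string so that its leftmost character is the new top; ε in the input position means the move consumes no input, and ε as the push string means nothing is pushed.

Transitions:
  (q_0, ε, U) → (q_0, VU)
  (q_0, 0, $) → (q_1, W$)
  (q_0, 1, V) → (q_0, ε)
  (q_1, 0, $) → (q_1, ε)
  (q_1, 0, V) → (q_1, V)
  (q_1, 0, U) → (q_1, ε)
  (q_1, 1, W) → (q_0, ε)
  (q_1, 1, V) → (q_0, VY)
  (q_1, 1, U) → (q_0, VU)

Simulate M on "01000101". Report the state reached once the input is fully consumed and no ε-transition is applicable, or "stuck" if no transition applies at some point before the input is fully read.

(q_0, 01000101, $)
  read 0, top $: go to q_1, push W$ → (q_1, 1000101, W$)
  read 1, top W: go to q_0, push ε → (q_0, 000101, $)
  read 0, top $: go to q_1, push W$ → (q_1, 00101, W$)
No transition for (q_1, 0, top W); M blocks with input 00101 remaining.

stuck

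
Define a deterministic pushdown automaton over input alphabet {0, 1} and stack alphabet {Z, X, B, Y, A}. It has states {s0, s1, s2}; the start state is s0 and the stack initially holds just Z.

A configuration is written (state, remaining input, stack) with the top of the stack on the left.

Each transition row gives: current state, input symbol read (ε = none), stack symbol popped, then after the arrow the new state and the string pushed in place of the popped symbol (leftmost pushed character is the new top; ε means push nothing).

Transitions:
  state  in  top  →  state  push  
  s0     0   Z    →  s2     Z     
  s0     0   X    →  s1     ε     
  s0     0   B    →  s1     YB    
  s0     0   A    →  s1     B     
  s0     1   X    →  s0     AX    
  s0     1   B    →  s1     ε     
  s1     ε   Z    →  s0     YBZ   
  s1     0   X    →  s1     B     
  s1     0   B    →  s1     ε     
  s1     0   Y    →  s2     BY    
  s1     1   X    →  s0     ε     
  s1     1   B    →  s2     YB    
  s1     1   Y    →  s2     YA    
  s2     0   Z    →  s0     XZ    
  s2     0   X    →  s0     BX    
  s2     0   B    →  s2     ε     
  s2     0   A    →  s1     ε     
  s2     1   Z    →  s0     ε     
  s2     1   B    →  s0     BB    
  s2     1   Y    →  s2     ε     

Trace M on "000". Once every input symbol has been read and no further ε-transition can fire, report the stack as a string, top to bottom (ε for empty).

(s0, 000, Z) ⊢ (s2, 00, Z) ⊢ (s0, 0, XZ) ⊢ (s1, ε, Z) ⊢ (s0, ε, YBZ)
All input consumed in state s0 with stack YBZ.

YBZ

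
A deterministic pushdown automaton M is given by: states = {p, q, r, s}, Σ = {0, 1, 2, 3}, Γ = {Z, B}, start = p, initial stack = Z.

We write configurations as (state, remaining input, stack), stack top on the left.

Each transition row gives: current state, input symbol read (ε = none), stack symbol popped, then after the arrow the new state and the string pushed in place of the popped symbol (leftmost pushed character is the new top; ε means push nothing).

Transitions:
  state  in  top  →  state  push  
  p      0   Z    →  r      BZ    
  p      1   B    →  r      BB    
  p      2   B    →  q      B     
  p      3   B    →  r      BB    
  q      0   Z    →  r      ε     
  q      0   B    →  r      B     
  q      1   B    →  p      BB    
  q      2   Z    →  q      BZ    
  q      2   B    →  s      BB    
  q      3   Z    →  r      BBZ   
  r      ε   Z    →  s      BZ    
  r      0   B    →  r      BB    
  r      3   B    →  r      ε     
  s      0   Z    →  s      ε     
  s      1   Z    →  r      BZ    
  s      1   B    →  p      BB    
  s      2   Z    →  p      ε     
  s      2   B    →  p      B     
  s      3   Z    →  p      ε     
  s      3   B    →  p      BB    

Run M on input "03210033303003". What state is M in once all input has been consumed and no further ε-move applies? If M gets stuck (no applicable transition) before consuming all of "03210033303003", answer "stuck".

(p, 03210033303003, Z)
  read 0, top Z: go to r, push BZ → (r, 3210033303003, BZ)
  read 3, top B: go to r, push ε → (r, 210033303003, Z)
  ε-move, top Z: go to s, push BZ → (s, 210033303003, BZ)
  read 2, top B: go to p, push B → (p, 10033303003, BZ)
  read 1, top B: go to r, push BB → (r, 0033303003, BBZ)
  read 0, top B: go to r, push BB → (r, 033303003, BBBZ)
  read 0, top B: go to r, push BB → (r, 33303003, BBBBZ)
  read 3, top B: go to r, push ε → (r, 3303003, BBBZ)
  read 3, top B: go to r, push ε → (r, 303003, BBZ)
  read 3, top B: go to r, push ε → (r, 03003, BZ)
  read 0, top B: go to r, push BB → (r, 3003, BBZ)
  read 3, top B: go to r, push ε → (r, 003, BZ)
  read 0, top B: go to r, push BB → (r, 03, BBZ)
  read 0, top B: go to r, push BB → (r, 3, BBBZ)
  read 3, top B: go to r, push ε → (r, ε, BBZ)
All input consumed; M is in state r.

r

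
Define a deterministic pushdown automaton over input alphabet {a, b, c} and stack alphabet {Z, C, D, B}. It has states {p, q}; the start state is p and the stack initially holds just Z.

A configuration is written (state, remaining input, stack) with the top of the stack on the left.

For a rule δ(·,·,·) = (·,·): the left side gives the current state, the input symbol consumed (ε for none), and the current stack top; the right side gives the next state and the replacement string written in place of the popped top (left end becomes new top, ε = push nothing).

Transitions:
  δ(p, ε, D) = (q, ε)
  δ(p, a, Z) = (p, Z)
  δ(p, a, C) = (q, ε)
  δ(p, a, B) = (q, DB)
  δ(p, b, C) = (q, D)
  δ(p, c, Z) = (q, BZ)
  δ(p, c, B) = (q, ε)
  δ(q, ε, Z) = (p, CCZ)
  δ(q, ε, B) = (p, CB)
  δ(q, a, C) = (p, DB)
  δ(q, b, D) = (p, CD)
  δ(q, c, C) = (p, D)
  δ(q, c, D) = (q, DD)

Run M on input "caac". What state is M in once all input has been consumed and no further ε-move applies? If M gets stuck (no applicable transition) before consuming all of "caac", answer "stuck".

stuck

(p, caac, Z)
  read c, top Z: go to q, push BZ → (q, aac, BZ)
  ε-move, top B: go to p, push CB → (p, aac, CBZ)
  read a, top C: go to q, push ε → (q, ac, BZ)
  ε-move, top B: go to p, push CB → (p, ac, CBZ)
  read a, top C: go to q, push ε → (q, c, BZ)
  ε-move, top B: go to p, push CB → (p, c, CBZ)
No transition for (p, c, top C); M blocks with input c remaining.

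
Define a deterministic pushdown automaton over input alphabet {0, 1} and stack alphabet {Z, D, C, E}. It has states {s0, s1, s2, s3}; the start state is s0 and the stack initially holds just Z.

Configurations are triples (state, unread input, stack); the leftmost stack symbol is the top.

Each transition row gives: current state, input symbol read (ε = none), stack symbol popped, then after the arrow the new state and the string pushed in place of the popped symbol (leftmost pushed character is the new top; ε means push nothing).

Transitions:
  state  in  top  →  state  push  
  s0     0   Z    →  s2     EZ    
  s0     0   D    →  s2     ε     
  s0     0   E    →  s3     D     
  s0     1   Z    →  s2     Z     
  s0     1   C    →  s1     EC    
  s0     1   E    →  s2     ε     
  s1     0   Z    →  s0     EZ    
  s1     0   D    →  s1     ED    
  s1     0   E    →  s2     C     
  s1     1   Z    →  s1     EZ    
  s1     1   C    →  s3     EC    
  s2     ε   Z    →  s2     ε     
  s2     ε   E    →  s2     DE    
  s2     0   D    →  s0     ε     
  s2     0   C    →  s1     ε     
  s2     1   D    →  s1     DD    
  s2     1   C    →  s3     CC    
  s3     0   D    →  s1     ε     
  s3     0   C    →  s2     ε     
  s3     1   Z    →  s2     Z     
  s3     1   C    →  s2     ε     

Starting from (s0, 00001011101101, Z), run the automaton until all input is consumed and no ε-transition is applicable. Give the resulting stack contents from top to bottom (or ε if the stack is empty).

(s0, 00001011101101, Z)
  read 0, top Z: go to s2, push EZ → (s2, 0001011101101, EZ)
  ε-move, top E: go to s2, push DE → (s2, 0001011101101, DEZ)
  read 0, top D: go to s0, push ε → (s0, 001011101101, EZ)
  read 0, top E: go to s3, push D → (s3, 01011101101, DZ)
  read 0, top D: go to s1, push ε → (s1, 1011101101, Z)
  read 1, top Z: go to s1, push EZ → (s1, 011101101, EZ)
  read 0, top E: go to s2, push C → (s2, 11101101, CZ)
  read 1, top C: go to s3, push CC → (s3, 1101101, CCZ)
  read 1, top C: go to s2, push ε → (s2, 101101, CZ)
  read 1, top C: go to s3, push CC → (s3, 01101, CCZ)
  read 0, top C: go to s2, push ε → (s2, 1101, CZ)
  read 1, top C: go to s3, push CC → (s3, 101, CCZ)
  read 1, top C: go to s2, push ε → (s2, 01, CZ)
  read 0, top C: go to s1, push ε → (s1, 1, Z)
  read 1, top Z: go to s1, push EZ → (s1, ε, EZ)
All input consumed in state s1 with stack EZ.

EZ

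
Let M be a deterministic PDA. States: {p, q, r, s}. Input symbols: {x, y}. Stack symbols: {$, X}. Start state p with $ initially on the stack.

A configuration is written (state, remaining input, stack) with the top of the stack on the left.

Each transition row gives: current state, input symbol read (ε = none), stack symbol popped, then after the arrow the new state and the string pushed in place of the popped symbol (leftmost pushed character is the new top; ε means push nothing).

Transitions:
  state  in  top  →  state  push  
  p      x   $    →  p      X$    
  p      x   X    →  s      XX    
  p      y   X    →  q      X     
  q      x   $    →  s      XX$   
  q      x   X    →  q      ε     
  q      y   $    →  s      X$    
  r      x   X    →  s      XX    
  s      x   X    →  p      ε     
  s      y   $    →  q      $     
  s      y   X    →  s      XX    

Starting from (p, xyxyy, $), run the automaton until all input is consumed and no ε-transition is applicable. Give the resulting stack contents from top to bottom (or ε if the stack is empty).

(p, xyxyy, $)
  read x, top $: go to p, push X$ → (p, yxyy, X$)
  read y, top X: go to q, push X → (q, xyy, X$)
  read x, top X: go to q, push ε → (q, yy, $)
  read y, top $: go to s, push X$ → (s, y, X$)
  read y, top X: go to s, push XX → (s, ε, XX$)
All input consumed in state s with stack XX$.

XX$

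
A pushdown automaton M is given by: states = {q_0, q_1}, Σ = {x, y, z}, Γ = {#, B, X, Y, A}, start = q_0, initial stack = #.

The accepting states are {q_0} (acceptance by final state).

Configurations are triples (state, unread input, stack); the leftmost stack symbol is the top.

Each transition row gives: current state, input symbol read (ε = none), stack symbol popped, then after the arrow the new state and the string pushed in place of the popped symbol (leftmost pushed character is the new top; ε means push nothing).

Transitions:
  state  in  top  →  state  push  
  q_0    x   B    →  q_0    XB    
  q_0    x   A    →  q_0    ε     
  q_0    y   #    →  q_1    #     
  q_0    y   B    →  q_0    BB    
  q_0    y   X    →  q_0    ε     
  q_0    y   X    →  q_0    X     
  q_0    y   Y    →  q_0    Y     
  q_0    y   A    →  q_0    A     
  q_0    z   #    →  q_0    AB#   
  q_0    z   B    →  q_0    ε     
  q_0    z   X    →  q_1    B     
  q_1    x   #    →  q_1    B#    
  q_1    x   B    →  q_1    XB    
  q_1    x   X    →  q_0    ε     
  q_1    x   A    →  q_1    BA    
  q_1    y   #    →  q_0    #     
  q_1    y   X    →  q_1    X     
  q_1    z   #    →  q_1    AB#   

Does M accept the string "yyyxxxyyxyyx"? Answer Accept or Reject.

One accepting computation: (q_0, yyyxxxyyxyyx, #) ⊢ (q_1, yyxxxyyxyyx, #) ⊢ (q_0, yxxxyyxyyx, #) ⊢ (q_1, xxxyyxyyx, #) ⊢ (q_1, xxyyxyyx, B#) ⊢ (q_1, xyyxyyx, XB#) ⊢ (q_0, yyxyyx, B#) ⊢ (q_0, yxyyx, BB#) ⊢ (q_0, xyyx, BBB#) ⊢ (q_0, yyx, XBBB#) ⊢ (q_0, yx, BBB#) ⊢ (q_0, x, BBBB#) ⊢ (q_0, ε, XBBBB#)
All input consumed and state q_0 ∈ F.

Accept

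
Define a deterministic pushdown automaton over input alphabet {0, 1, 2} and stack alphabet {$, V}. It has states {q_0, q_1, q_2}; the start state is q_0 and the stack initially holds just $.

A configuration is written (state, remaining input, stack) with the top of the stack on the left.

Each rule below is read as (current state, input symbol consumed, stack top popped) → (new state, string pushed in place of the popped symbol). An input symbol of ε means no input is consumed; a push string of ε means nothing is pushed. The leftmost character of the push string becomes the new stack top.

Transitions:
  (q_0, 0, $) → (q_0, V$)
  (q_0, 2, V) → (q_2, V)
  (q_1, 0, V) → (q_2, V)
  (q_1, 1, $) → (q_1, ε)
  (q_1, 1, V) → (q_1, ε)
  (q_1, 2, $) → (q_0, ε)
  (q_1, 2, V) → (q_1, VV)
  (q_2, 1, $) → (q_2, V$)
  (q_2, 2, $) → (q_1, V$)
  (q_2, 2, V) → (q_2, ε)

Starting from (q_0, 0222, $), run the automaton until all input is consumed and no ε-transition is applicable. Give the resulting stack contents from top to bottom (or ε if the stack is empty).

(q_0, 0222, $)
  read 0, top $: go to q_0, push V$ → (q_0, 222, V$)
  read 2, top V: go to q_2, push V → (q_2, 22, V$)
  read 2, top V: go to q_2, push ε → (q_2, 2, $)
  read 2, top $: go to q_1, push V$ → (q_1, ε, V$)
All input consumed in state q_1 with stack V$.

V$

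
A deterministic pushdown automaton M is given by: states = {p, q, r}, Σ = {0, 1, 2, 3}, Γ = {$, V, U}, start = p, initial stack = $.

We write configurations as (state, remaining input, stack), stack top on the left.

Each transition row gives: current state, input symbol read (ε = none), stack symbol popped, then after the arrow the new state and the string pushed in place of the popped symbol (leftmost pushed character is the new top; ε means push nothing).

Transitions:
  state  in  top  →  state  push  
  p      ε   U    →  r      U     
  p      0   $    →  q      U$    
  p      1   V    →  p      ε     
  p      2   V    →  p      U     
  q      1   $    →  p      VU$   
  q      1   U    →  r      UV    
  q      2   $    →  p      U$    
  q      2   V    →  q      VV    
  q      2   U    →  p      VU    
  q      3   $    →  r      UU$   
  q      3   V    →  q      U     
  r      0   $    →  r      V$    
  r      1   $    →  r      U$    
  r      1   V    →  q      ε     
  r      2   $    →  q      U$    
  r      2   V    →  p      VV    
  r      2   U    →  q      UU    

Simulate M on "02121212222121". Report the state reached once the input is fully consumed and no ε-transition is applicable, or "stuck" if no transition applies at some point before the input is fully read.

r

(p, 02121212222121, $)
  read 0, top $: go to q, push U$ → (q, 2121212222121, U$)
  read 2, top U: go to p, push VU → (p, 121212222121, VU$)
  read 1, top V: go to p, push ε → (p, 21212222121, U$)
  ε-move, top U: go to r, push U → (r, 21212222121, U$)
  read 2, top U: go to q, push UU → (q, 1212222121, UU$)
  read 1, top U: go to r, push UV → (r, 212222121, UVU$)
  read 2, top U: go to q, push UU → (q, 12222121, UUVU$)
  read 1, top U: go to r, push UV → (r, 2222121, UVUVU$)
  read 2, top U: go to q, push UU → (q, 222121, UUVUVU$)
  read 2, top U: go to p, push VU → (p, 22121, VUUVUVU$)
  read 2, top V: go to p, push U → (p, 2121, UUUVUVU$)
  ε-move, top U: go to r, push U → (r, 2121, UUUVUVU$)
  read 2, top U: go to q, push UU → (q, 121, UUUUVUVU$)
  read 1, top U: go to r, push UV → (r, 21, UVUUUVUVU$)
  read 2, top U: go to q, push UU → (q, 1, UUVUUUVUVU$)
  read 1, top U: go to r, push UV → (r, ε, UVUVUUUVUVU$)
All input consumed; M is in state r.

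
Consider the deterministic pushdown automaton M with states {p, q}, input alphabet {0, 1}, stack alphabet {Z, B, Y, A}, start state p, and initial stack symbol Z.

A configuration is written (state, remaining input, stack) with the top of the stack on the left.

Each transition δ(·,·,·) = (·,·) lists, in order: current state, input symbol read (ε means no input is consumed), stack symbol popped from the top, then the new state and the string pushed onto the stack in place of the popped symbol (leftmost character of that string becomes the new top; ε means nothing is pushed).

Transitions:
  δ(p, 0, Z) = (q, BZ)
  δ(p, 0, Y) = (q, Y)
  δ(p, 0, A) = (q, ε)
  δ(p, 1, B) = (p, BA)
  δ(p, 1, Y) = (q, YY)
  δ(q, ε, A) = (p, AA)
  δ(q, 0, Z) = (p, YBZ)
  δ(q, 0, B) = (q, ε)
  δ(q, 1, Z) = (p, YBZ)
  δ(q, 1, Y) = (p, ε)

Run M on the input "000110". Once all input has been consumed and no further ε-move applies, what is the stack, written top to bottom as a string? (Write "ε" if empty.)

(p, 000110, Z)
  read 0, top Z: go to q, push BZ → (q, 00110, BZ)
  read 0, top B: go to q, push ε → (q, 0110, Z)
  read 0, top Z: go to p, push YBZ → (p, 110, YBZ)
  read 1, top Y: go to q, push YY → (q, 10, YYBZ)
  read 1, top Y: go to p, push ε → (p, 0, YBZ)
  read 0, top Y: go to q, push Y → (q, ε, YBZ)
All input consumed in state q with stack YBZ.

YBZ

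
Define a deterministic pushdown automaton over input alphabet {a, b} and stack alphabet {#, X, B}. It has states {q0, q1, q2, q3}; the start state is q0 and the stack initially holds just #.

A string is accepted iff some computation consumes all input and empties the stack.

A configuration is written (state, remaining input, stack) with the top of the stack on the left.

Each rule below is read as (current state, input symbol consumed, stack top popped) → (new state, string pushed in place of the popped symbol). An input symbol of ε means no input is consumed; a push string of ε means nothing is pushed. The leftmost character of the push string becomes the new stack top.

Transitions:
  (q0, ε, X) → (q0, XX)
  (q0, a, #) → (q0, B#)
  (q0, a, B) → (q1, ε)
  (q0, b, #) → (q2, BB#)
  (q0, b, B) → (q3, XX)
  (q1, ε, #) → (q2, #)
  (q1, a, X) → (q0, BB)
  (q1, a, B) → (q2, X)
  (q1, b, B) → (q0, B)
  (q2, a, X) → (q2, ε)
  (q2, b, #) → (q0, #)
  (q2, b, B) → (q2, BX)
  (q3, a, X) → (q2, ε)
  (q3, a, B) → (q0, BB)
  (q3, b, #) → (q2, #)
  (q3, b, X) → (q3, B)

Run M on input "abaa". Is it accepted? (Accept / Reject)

Reject

(q0, abaa, #)
  read a, top #: go to q0, push B# → (q0, baa, B#)
  read b, top B: go to q3, push XX → (q3, aa, XX#)
  read a, top X: go to q2, push ε → (q2, a, X#)
  read a, top X: go to q2, push ε → (q2, ε, #)
All input consumed; stack is #, not empty, and no further ε-move applies.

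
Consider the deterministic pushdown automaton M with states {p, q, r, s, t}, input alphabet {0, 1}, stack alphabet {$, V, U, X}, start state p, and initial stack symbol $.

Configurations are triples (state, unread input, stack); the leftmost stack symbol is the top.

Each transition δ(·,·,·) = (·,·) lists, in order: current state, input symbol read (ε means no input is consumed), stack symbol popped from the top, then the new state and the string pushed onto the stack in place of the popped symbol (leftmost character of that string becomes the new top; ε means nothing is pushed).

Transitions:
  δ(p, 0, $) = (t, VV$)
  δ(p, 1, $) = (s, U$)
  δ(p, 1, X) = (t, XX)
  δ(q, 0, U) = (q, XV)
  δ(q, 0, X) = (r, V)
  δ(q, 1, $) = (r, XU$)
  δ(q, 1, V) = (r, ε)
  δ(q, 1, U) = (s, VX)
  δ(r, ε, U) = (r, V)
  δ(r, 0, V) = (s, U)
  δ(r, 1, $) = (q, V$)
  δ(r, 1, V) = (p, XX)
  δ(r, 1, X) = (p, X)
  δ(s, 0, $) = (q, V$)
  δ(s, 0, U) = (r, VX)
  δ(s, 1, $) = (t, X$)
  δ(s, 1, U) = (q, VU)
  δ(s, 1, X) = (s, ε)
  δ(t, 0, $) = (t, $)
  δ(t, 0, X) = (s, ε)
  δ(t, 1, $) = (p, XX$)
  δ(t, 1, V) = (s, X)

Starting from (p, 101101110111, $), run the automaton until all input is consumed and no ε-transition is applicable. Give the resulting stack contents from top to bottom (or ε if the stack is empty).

(p, 101101110111, $)
  read 1, top $: go to s, push U$ → (s, 01101110111, U$)
  read 0, top U: go to r, push VX → (r, 1101110111, VX$)
  read 1, top V: go to p, push XX → (p, 101110111, XXX$)
  read 1, top X: go to t, push XX → (t, 01110111, XXXX$)
  read 0, top X: go to s, push ε → (s, 1110111, XXX$)
  read 1, top X: go to s, push ε → (s, 110111, XX$)
  read 1, top X: go to s, push ε → (s, 10111, X$)
  read 1, top X: go to s, push ε → (s, 0111, $)
  read 0, top $: go to q, push V$ → (q, 111, V$)
  read 1, top V: go to r, push ε → (r, 11, $)
  read 1, top $: go to q, push V$ → (q, 1, V$)
  read 1, top V: go to r, push ε → (r, ε, $)
All input consumed in state r with stack $.

$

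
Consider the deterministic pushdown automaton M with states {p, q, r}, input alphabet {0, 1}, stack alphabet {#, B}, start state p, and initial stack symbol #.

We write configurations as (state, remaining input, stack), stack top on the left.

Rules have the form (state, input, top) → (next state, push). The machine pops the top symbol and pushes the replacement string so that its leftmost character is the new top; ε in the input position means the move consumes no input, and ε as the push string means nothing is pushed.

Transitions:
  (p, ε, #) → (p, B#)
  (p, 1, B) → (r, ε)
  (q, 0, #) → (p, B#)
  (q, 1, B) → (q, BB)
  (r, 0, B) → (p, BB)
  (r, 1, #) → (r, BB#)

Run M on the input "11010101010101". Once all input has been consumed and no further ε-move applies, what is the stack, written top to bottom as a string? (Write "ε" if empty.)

BB#

(p, 11010101010101, #) ⊢ (p, 11010101010101, B#) ⊢ (r, 1010101010101, #) ⊢ (r, 010101010101, BB#) ⊢ (p, 10101010101, BBB#) ⊢ (r, 0101010101, BB#) ⊢ (p, 101010101, BBB#) ⊢ (r, 01010101, BB#) ⊢ (p, 1010101, BBB#) ⊢ (r, 010101, BB#) ⊢ (p, 10101, BBB#) ⊢ (r, 0101, BB#) ⊢ (p, 101, BBB#) ⊢ (r, 01, BB#) ⊢ (p, 1, BBB#) ⊢ (r, ε, BB#)
All input consumed in state r with stack BB#.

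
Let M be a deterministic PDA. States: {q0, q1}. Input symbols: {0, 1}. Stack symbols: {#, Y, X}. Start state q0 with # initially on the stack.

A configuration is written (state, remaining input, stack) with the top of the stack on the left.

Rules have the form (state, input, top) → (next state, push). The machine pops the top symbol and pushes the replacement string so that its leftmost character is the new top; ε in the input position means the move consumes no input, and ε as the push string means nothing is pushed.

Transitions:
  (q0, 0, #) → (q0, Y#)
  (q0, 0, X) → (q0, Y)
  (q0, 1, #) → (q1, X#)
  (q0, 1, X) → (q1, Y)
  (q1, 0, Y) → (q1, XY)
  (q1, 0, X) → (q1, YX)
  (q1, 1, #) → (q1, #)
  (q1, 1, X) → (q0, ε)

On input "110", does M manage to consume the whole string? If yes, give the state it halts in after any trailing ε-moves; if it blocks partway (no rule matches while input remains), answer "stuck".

q0

(q0, 110, #)
  read 1, top #: go to q1, push X# → (q1, 10, X#)
  read 1, top X: go to q0, push ε → (q0, 0, #)
  read 0, top #: go to q0, push Y# → (q0, ε, Y#)
All input consumed; M is in state q0.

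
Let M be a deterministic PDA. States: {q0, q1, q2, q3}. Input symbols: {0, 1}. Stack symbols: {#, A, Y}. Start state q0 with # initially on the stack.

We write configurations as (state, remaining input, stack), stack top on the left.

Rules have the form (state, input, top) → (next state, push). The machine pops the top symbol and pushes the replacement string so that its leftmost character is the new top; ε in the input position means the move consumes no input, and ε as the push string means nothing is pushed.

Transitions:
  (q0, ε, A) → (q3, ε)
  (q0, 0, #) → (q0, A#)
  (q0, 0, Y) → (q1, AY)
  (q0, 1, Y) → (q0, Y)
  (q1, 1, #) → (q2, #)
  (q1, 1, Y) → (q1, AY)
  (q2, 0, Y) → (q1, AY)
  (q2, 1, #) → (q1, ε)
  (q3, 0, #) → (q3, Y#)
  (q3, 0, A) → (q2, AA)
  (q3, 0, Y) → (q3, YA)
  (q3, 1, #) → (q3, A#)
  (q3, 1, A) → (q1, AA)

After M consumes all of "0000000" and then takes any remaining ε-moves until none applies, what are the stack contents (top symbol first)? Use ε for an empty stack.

YAAAAA#

(q0, 0000000, #)
  read 0, top #: go to q0, push A# → (q0, 000000, A#)
  ε-move, top A: go to q3, push ε → (q3, 000000, #)
  read 0, top #: go to q3, push Y# → (q3, 00000, Y#)
  read 0, top Y: go to q3, push YA → (q3, 0000, YA#)
  read 0, top Y: go to q3, push YA → (q3, 000, YAA#)
  read 0, top Y: go to q3, push YA → (q3, 00, YAAA#)
  read 0, top Y: go to q3, push YA → (q3, 0, YAAAA#)
  read 0, top Y: go to q3, push YA → (q3, ε, YAAAAA#)
All input consumed in state q3 with stack YAAAAA#.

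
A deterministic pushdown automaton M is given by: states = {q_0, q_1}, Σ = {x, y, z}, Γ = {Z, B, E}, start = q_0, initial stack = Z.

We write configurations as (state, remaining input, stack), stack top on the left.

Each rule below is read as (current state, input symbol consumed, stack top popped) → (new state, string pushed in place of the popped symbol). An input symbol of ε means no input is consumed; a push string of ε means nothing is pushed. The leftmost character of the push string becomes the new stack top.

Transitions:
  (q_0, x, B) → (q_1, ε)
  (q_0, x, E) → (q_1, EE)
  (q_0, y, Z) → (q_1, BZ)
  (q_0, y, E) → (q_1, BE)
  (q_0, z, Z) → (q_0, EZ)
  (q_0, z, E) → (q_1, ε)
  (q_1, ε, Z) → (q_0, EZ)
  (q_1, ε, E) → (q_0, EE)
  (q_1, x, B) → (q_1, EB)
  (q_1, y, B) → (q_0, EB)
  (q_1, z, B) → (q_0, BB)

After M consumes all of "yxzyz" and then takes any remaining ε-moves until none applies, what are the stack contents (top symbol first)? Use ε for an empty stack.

(q_0, yxzyz, Z)
  read y, top Z: go to q_1, push BZ → (q_1, xzyz, BZ)
  read x, top B: go to q_1, push EB → (q_1, zyz, EBZ)
  ε-move, top E: go to q_0, push EE → (q_0, zyz, EEBZ)
  read z, top E: go to q_1, push ε → (q_1, yz, EBZ)
  ε-move, top E: go to q_0, push EE → (q_0, yz, EEBZ)
  read y, top E: go to q_1, push BE → (q_1, z, BEEBZ)
  read z, top B: go to q_0, push BB → (q_0, ε, BBEEBZ)
All input consumed in state q_0 with stack BBEEBZ.

BBEEBZ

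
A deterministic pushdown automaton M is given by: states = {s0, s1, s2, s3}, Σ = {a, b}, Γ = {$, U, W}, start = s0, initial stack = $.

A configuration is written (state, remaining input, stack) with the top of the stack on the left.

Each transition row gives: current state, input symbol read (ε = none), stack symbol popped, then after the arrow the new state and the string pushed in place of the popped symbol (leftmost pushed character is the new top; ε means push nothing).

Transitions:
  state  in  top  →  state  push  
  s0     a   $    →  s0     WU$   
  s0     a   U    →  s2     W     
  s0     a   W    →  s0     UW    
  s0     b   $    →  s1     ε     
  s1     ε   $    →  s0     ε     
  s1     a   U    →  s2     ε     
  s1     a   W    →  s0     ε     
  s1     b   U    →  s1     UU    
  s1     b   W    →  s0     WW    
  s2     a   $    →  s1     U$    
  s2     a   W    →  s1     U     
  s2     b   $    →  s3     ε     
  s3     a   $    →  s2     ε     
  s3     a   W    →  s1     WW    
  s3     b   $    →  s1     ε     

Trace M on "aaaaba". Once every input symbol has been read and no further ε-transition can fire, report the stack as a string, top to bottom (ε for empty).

UWU$

(s0, aaaaba, $) ⊢ (s0, aaaba, WU$) ⊢ (s0, aaba, UWU$) ⊢ (s2, aba, WWU$) ⊢ (s1, ba, UWU$) ⊢ (s1, a, UUWU$) ⊢ (s2, ε, UWU$)
All input consumed in state s2 with stack UWU$.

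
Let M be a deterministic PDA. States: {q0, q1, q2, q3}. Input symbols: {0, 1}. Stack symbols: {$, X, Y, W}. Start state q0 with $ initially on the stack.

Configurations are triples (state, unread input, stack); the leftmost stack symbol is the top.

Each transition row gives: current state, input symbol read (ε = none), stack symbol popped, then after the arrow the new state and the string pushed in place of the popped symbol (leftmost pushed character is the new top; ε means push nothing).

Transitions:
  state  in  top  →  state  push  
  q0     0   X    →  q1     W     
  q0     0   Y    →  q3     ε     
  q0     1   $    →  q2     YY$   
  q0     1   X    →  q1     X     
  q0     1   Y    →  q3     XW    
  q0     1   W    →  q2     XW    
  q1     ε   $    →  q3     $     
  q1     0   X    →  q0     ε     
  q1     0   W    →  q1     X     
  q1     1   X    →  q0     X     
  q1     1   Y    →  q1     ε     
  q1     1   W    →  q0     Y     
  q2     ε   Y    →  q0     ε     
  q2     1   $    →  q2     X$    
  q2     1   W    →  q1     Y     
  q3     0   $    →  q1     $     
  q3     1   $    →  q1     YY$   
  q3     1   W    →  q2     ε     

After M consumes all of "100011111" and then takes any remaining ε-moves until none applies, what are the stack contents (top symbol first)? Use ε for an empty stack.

Y$

(q0, 100011111, $) ⊢ (q2, 00011111, YY$) ⊢ (q0, 00011111, Y$) ⊢ (q3, 0011111, $) ⊢ (q1, 011111, $) ⊢ (q3, 011111, $) ⊢ (q1, 11111, $) ⊢ (q3, 11111, $) ⊢ (q1, 1111, YY$) ⊢ (q1, 111, Y$) ⊢ (q1, 11, $) ⊢ (q3, 11, $) ⊢ (q1, 1, YY$) ⊢ (q1, ε, Y$)
All input consumed in state q1 with stack Y$.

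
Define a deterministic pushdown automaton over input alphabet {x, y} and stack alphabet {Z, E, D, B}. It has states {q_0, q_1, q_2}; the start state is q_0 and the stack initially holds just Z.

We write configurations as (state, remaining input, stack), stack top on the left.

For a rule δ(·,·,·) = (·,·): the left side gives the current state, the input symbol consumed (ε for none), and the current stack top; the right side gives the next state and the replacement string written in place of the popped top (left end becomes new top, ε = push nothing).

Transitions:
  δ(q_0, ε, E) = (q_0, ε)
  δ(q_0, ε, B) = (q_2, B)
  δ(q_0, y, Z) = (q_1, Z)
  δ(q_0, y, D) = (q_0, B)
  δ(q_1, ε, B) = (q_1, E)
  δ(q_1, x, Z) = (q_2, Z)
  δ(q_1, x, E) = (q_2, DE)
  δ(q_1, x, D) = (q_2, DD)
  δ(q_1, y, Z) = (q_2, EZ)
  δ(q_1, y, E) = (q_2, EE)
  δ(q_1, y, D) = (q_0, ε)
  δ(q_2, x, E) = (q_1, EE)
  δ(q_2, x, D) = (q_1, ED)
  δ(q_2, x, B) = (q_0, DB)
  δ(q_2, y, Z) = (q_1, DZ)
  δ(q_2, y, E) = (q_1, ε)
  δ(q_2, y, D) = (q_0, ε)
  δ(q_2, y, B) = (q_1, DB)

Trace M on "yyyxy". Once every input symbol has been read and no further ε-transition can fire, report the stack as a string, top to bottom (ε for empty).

(q_0, yyyxy, Z)
  read y, top Z: go to q_1, push Z → (q_1, yyxy, Z)
  read y, top Z: go to q_2, push EZ → (q_2, yxy, EZ)
  read y, top E: go to q_1, push ε → (q_1, xy, Z)
  read x, top Z: go to q_2, push Z → (q_2, y, Z)
  read y, top Z: go to q_1, push DZ → (q_1, ε, DZ)
All input consumed in state q_1 with stack DZ.

DZ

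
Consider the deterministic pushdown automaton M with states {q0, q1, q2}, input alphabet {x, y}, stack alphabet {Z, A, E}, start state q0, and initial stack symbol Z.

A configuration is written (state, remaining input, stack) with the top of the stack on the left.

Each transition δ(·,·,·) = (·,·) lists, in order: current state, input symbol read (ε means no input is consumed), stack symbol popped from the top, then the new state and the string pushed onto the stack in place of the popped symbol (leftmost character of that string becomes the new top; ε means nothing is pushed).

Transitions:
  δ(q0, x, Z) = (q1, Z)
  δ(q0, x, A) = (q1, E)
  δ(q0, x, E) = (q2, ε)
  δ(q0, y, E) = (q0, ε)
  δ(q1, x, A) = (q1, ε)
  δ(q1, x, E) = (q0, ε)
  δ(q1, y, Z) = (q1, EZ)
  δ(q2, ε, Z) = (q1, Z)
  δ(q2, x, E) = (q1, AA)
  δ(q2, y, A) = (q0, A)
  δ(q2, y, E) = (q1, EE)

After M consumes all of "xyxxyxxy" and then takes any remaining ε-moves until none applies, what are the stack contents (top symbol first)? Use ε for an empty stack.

EZ

(q0, xyxxyxxy, Z)
  read x, top Z: go to q1, push Z → (q1, yxxyxxy, Z)
  read y, top Z: go to q1, push EZ → (q1, xxyxxy, EZ)
  read x, top E: go to q0, push ε → (q0, xyxxy, Z)
  read x, top Z: go to q1, push Z → (q1, yxxy, Z)
  read y, top Z: go to q1, push EZ → (q1, xxy, EZ)
  read x, top E: go to q0, push ε → (q0, xy, Z)
  read x, top Z: go to q1, push Z → (q1, y, Z)
  read y, top Z: go to q1, push EZ → (q1, ε, EZ)
All input consumed in state q1 with stack EZ.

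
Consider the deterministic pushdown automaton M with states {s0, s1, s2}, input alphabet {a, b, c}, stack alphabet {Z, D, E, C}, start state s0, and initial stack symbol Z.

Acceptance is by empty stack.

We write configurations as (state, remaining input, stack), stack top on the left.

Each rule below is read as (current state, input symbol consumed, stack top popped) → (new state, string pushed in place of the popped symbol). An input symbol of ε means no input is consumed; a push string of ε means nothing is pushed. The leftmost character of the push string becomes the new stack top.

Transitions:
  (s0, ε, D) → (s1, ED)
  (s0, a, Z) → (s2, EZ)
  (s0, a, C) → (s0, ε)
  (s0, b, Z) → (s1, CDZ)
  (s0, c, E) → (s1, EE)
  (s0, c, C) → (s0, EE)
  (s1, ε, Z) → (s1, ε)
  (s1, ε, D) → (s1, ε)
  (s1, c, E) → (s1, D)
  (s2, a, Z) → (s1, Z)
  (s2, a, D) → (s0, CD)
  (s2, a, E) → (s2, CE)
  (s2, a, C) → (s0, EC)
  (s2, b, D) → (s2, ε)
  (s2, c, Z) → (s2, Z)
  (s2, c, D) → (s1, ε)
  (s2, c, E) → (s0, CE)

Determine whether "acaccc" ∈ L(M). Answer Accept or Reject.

(s0, acaccc, Z) ⊢ (s2, caccc, EZ) ⊢ (s0, accc, CEZ) ⊢ (s0, ccc, EZ) ⊢ (s1, cc, EEZ) ⊢ (s1, c, DEZ) ⊢ (s1, c, EZ) ⊢ (s1, ε, DZ) ⊢ (s1, ε, Z) ⊢ (s1, ε, ε)
All input consumed and the stack is empty.

Accept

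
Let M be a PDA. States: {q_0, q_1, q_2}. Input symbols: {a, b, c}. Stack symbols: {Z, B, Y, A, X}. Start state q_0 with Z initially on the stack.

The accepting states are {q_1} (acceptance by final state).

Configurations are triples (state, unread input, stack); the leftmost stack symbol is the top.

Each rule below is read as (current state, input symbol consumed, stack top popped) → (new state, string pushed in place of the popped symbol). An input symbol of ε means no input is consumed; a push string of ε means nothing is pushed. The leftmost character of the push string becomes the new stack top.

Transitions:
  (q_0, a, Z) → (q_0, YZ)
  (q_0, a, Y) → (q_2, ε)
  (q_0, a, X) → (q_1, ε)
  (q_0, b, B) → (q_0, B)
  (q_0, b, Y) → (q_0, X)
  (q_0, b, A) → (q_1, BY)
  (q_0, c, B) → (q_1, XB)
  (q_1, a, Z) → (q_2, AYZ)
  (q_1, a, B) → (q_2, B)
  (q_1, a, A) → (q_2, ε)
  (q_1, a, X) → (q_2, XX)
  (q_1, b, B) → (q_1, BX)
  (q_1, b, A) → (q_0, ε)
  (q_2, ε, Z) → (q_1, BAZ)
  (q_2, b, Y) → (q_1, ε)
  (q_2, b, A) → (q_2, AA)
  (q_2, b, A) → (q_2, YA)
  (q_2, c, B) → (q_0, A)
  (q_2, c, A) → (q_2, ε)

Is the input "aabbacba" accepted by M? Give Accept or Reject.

No computation consumes all input and reaches a final state.

Reject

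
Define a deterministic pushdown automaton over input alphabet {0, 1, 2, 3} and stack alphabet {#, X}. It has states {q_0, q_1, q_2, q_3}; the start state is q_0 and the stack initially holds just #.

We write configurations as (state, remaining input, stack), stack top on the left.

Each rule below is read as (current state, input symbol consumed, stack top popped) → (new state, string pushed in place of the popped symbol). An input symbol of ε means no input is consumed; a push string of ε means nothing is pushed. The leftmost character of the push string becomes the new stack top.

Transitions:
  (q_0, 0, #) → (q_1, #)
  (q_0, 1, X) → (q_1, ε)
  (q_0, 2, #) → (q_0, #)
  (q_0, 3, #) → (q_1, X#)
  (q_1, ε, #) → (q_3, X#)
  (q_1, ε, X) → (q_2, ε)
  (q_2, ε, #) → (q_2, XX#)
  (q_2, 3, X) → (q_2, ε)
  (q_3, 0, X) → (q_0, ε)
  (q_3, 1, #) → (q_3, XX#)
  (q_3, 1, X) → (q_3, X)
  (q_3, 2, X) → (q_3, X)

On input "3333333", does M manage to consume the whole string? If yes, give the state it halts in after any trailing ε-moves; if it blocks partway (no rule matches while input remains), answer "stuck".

(q_0, 3333333, #) ⊢ (q_1, 333333, X#) ⊢ (q_2, 333333, #) ⊢ (q_2, 333333, XX#) ⊢ (q_2, 33333, X#) ⊢ (q_2, 3333, #) ⊢ (q_2, 3333, XX#) ⊢ (q_2, 333, X#) ⊢ (q_2, 33, #) ⊢ (q_2, 33, XX#) ⊢ (q_2, 3, X#) ⊢ (q_2, ε, #) ⊢ (q_2, ε, XX#)
All input consumed; M is in state q_2.

q_2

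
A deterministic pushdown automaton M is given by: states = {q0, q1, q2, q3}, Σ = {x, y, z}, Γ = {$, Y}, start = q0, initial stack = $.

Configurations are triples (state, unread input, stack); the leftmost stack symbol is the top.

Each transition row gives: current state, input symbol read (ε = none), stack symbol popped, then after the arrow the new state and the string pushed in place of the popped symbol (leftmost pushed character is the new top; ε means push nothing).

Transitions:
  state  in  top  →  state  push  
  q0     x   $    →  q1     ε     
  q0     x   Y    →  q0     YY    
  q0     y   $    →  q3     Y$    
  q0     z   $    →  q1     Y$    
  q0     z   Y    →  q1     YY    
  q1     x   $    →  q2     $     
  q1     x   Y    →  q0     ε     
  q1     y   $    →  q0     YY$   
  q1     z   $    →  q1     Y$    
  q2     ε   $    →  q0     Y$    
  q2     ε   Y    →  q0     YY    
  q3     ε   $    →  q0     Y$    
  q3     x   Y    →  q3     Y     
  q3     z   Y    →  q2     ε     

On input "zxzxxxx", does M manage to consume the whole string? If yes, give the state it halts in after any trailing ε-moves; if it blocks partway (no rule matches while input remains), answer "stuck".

stuck

(q0, zxzxxxx, $)
  read z, top $: go to q1, push Y$ → (q1, xzxxxx, Y$)
  read x, top Y: go to q0, push ε → (q0, zxxxx, $)
  read z, top $: go to q1, push Y$ → (q1, xxxx, Y$)
  read x, top Y: go to q0, push ε → (q0, xxx, $)
  read x, top $: go to q1, push ε → (q1, xx, ε)
No transition for (q1, x, top ε); M blocks with input xx remaining.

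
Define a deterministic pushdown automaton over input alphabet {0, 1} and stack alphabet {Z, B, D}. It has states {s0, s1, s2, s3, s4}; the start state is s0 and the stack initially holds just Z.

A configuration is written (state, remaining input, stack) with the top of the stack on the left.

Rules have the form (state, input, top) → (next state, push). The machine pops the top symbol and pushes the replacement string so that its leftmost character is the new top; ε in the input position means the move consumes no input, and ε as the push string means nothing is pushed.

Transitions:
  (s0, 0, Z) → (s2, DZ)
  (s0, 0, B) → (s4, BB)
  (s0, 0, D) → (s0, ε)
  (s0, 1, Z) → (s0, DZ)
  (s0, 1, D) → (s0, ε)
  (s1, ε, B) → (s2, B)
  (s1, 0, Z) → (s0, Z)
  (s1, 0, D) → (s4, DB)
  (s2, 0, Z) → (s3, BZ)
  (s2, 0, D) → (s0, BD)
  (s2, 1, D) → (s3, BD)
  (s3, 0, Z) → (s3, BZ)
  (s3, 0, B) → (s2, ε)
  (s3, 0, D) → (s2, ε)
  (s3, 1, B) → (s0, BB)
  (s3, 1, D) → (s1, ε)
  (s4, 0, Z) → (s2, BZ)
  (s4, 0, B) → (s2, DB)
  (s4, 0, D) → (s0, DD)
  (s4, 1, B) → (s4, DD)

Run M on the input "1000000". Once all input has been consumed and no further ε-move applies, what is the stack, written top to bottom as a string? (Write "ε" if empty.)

(s0, 1000000, Z)
  read 1, top Z: go to s0, push DZ → (s0, 000000, DZ)
  read 0, top D: go to s0, push ε → (s0, 00000, Z)
  read 0, top Z: go to s2, push DZ → (s2, 0000, DZ)
  read 0, top D: go to s0, push BD → (s0, 000, BDZ)
  read 0, top B: go to s4, push BB → (s4, 00, BBDZ)
  read 0, top B: go to s2, push DB → (s2, 0, DBBDZ)
  read 0, top D: go to s0, push BD → (s0, ε, BDBBDZ)
All input consumed in state s0 with stack BDBBDZ.

BDBBDZ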